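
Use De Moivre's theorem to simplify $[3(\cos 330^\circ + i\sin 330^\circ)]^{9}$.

By De Moivre: z^n = r^n(cos(nθ) + i sin(nθ))
= 3^9(cos(9*330°) + i sin(9*330°))
= 19683(cos 90° + i sin 90°)
= 19683i


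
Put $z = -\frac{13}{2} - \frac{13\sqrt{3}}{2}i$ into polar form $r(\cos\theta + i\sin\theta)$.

r = |z| = sqrt(a^2 + b^2) = sqrt((-13/2)^2 + (-13*sqrt(3)/2)^2) = sqrt(169/4 + 507/4) = sqrt(169) = 13
θ = arctan(b/a) = arctan(-11.2583/-6.5) (quadrant-adjusted) = 240°
z = 13(cos 240° + i sin 240°)


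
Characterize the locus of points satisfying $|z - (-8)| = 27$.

|z - z0| = r describes a circle centered at z0 with radius r
Here z0 = -8 and r = 27
Locus: Circle centered at (-8, 0) with radius 27


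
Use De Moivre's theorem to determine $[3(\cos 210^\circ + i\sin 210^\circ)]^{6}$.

By De Moivre: z^n = r^n(cos(nθ) + i sin(nθ))
= 3^6(cos(6*210°) + i sin(6*210°))
= 729(cos 180° + i sin 180°)
= -729


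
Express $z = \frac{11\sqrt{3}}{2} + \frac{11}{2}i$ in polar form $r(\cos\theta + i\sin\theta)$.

r = |z| = sqrt(a^2 + b^2) = sqrt((11*sqrt(3)/2)^2 + (11/2)^2) = sqrt(363/4 + 121/4) = sqrt(121) = 11
θ = arctan(b/a) = arctan(5.5/9.5263) (quadrant-adjusted) = 30°
z = 11(cos 30° + i sin 30°)


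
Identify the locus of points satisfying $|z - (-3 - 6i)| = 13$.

|z - z0| = r describes a circle centered at z0 with radius r
Here z0 = -3 - 6i and r = 13
Locus: Circle centered at (-3, -6) with radius 13


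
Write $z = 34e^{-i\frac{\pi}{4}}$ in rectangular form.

a = r cos θ = 34 * sqrt(2)/2 = 17*sqrt(2)
b = r sin θ = 34 * -sqrt(2)/2 = -17*sqrt(2)
z = 17*sqrt(2) - 17*sqrt(2)i


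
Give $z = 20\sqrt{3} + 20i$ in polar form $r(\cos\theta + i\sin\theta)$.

r = |z| = sqrt(a^2 + b^2) = sqrt((20*sqrt(3))^2 + (20)^2) = sqrt(1200 + 400) = sqrt(1600) = 40
θ = arctan(b/a) = arctan(20/34.641) (quadrant-adjusted) = 30°
z = 40(cos 30° + i sin 30°)


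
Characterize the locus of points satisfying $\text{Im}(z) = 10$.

Im(z) = y where z = x + yi; the equation y = 10 is satisfied by all points with that y-coordinate
Locus: Horizontal line y = 10


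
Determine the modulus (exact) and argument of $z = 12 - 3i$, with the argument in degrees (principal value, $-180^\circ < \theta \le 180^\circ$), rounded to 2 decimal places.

|z| = sqrt(12^2 + (-3)^2) = sqrt(153)
arg(z) = arctan(b/a) = arctan(-3/12) (quadrant-adjusted) = -14.04°


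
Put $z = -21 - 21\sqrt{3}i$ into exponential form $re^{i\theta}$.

r = |z| = sqrt((-21)^2 + (-21*sqrt(3))^2) = sqrt(441 + 1323) = sqrt(1764) = 42
θ = arctan(b/a) = arctan(-36.3731/-21) (quadrant-adjusted) = 240° = 4π/3
z = 42e^(i*4π/3)


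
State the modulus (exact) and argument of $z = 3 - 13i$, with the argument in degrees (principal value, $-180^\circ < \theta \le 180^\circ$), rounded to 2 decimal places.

|z| = sqrt(3^2 + (-13)^2) = sqrt(178)
arg(z) = arctan(b/a) = arctan(-13/3) (quadrant-adjusted) = -77.01°


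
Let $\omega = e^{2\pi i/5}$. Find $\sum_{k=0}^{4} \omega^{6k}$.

Let ζ = ω^6 = e^(2πi·6/5). Since 5 ∤ 6, ζ ≠ 1.
Sum = Σ_{k=0}^{4} ζ^k = (ζ^5 - 1)/(ζ - 1) = (ω^{6·5} - 1)/(ζ - 1) = (1 - 1)/(ζ - 1) = 0


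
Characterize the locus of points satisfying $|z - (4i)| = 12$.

|z - z0| = r describes a circle centered at z0 with radius r
Here z0 = 4i and r = 12
Locus: Circle centered at (0, 4) with radius 12


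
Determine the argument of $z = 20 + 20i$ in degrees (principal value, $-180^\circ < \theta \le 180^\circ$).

θ = arctan(b/a) = arctan(20/20) (quadrant-adjusted) = 45°


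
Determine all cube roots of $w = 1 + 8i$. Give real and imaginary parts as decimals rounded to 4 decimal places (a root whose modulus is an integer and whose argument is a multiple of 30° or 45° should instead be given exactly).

|w| = sqrt(65) ≈ 8.062258, arg(w) ≈ 82.874984°
Root modulus = sqrt(65)^(1/3) ≈ 2.005175
Root arguments: θ_k = (arg(w) + 360°k)/3 for k = 0, 1, ..., 2
Compute each root as (root modulus)(cos θ_k + i sin θ_k) using full-precision intermediates, then round to 4 decimal places.
Roots: 1.7766 + 0.9298i, -1.6935 + 1.0737i, -0.0831 - 2.0035i


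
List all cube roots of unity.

ω_k = e^(2πik/3) = cos(2πk/3) + i sin(2πk/3) for k = 0, 1, ..., 2
Roots: 1, -1/2 + (sqrt(3)/2)i, -1/2 - (sqrt(3)/2)i


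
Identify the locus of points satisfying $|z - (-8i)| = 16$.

|z - z0| = r describes a circle centered at z0 with radius r
Here z0 = -8i and r = 16
Locus: Circle centered at (0, -8) with radius 16


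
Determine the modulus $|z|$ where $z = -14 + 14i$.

|z| = sqrt(a^2 + b^2) = sqrt((-14)^2 + 14^2) = sqrt(392) = sqrt(392)


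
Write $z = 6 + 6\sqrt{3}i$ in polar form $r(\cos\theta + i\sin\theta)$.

r = |z| = sqrt(a^2 + b^2) = sqrt((6)^2 + (6*sqrt(3))^2) = sqrt(36 + 108) = sqrt(144) = 12
θ = arctan(b/a) = arctan(10.3923/6) (quadrant-adjusted) = 60°
z = 12(cos 60° + i sin 60°)


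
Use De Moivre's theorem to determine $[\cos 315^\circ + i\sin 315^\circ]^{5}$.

By De Moivre: z^n = r^n(cos(nθ) + i sin(nθ))
= 1^5(cos(5*315°) + i sin(5*315°))
= 1(cos 135° + i sin 135°)
= -sqrt(2)/2 + (sqrt(2)/2)i


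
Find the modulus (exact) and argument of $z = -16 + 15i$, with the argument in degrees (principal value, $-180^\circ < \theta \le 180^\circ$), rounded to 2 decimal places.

|z| = sqrt((-16)^2 + 15^2) = sqrt(481)
arg(z) = arctan(b/a) = arctan(15/-16) (quadrant-adjusted) = 136.85°


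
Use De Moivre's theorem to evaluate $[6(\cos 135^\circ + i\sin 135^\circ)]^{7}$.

By De Moivre: z^n = r^n(cos(nθ) + i sin(nθ))
= 6^7(cos(7*135°) + i sin(7*135°))
= 279936(cos 225° + i sin 225°)
= -139968*sqrt(2) - 139968*sqrt(2)i


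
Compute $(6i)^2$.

(a + bi)^2 = a^2 - b^2 + 2abi
= 0^2 - 6^2 + 2*0*6i
= -36


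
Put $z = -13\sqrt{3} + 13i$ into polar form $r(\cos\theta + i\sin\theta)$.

r = |z| = sqrt(a^2 + b^2) = sqrt((-13*sqrt(3))^2 + (13)^2) = sqrt(507 + 169) = sqrt(676) = 26
θ = arctan(b/a) = arctan(13/-22.5167) (quadrant-adjusted) = 150°
z = 26(cos 150° + i sin 150°)


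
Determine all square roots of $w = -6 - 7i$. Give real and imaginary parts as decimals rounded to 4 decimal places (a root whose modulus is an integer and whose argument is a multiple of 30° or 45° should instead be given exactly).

|w| = sqrt(85) ≈ 9.219544, arg(w) ≈ 229.398705°
Root modulus = sqrt(85)^(1/2) ≈ 3.036370
Root arguments: θ_k = (arg(w) + 360°k)/2 for k = 0, 1, ..., 1
Compute each root as (root modulus)(cos θ_k + i sin θ_k) using full-precision intermediates, then round to 4 decimal places.
Roots: -1.2688 + 2.7586i, 1.2688 - 2.7586i


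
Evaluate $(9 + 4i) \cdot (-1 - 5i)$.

(a1*a2 - b1*b2) + (a1*b2 + b1*a2)i
= (-9 - (-20)) + (-45 + (-4))i
= 11 - 49i


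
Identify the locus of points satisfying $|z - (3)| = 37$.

|z - z0| = r describes a circle centered at z0 with radius r
Here z0 = 3 and r = 37
Locus: Circle centered at (3, 0) with radius 37


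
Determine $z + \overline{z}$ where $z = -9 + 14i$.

z + conjugate(z) = (a + bi) + (a - bi) = 2a
= 2 * (-9) = -18


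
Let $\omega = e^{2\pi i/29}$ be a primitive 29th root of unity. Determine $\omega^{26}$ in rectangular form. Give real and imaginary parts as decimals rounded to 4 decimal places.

ω^26 = e^(2πi·26/29) = e^(i·52π/29)
= cos(52π/29) + i sin(52π/29)
= 0.7961 - 0.6052i


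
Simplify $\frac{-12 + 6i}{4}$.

Divisor is real, so divide each part by 4:
= -3 + (3/2)i


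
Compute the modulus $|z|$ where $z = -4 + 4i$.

|z| = sqrt(a^2 + b^2) = sqrt((-4)^2 + 4^2) = sqrt(32) = sqrt(32)


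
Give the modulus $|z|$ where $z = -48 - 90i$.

|z| = sqrt(a^2 + b^2) = sqrt((-48)^2 + (-90)^2) = sqrt(10404) = 102


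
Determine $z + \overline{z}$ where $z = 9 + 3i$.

z + conjugate(z) = (a + bi) + (a - bi) = 2a
= 2 * 9 = 18


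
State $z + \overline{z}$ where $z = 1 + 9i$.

z + conjugate(z) = (a + bi) + (a - bi) = 2a
= 2 * 1 = 2


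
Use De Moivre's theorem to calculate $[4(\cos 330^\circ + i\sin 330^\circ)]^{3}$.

By De Moivre: z^n = r^n(cos(nθ) + i sin(nθ))
= 4^3(cos(3*330°) + i sin(3*330°))
= 64(cos 270° + i sin 270°)
= -64i


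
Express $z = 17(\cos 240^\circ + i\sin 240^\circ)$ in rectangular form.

a = r cos θ = 17 * -1/2 = -17/2
b = r sin θ = 17 * -sqrt(3)/2 = -17*sqrt(3)/2
z = -17/2 - (17*sqrt(3)/2)i


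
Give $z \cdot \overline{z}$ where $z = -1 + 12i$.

z * conjugate(z) = |z|^2 = a^2 + b^2
= (-1)^2 + 12^2 = 145


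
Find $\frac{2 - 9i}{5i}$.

Multiply numerator and denominator by conjugate (-5i):
= (2 - 9i)(-5i) / (0^2 + 5^2)
= (-45 - 10i) / 25
Divide through by 5: (-9 - 2i) / 5
= -9/5 - (2/5)i


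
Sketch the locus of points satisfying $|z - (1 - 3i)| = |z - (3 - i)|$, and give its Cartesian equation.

|z - z1| = |z - z2| means z is equidistant from z1 and z2,
i.e. the perpendicular bisector of the segment from (1, -3) to (3, -1) (midpoint (2, -2)).
With z = x + yi, square both sides:
(x - 1)^2 + (y - (-3))^2 = (x - 3)^2 + (y - (-1))^2
The x^2 and y^2 terms cancel: 4x + 4y = 10 - 10 = 0
Simplify: x + y = 0
Locus: Perpendicular bisector of the segment from (1, -3) to (3, -1): the line x + y = 0


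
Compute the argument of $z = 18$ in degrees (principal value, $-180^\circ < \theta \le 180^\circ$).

b = 0 and a > 0, so z lies on the positive real axis: θ = 0°


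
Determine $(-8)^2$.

(a + bi)^2 = a^2 - b^2 + 2abi
= (-8)^2 - 0^2 + 2*(-8)*0i
= 64


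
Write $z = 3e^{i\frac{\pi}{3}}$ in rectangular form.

a = r cos θ = 3 * 1/2 = 3/2
b = r sin θ = 3 * sqrt(3)/2 = 3*sqrt(3)/2
z = 3/2 + (3*sqrt(3)/2)i


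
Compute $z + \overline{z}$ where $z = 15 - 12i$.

z + conjugate(z) = (a + bi) + (a - bi) = 2a
= 2 * 15 = 30


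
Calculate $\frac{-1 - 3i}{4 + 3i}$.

Multiply numerator and denominator by conjugate (4 - 3i):
= (-1 - 3i)(4 - 3i) / (4^2 + 3^2)
= (-13 - 9i) / 25
= -13/25 - (9/25)i


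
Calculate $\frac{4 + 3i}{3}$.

Divisor is real, so divide each part by 3:
= 4/3 + i


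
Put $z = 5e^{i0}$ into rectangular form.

a = r cos θ = 5 * 1 = 5
b = r sin θ = 5 * 0 = 0
z = 5


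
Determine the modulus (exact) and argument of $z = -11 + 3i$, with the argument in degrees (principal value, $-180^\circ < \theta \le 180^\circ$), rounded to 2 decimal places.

|z| = sqrt((-11)^2 + 3^2) = sqrt(130)
arg(z) = arctan(b/a) = arctan(3/-11) (quadrant-adjusted) = 164.74°


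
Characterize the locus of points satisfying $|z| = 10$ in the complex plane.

|z| = 10 means sqrt(x^2 + y^2) = 10
This is a circle of radius 10 centered at the origin


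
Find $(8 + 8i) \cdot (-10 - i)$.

(a1*a2 - b1*b2) + (a1*b2 + b1*a2)i
= (-80 - (-8)) + (-8 + (-80))i
= -72 - 88i


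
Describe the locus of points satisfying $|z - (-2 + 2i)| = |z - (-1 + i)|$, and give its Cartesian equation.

|z - z1| = |z - z2| means z is equidistant from z1 and z2,
i.e. the perpendicular bisector of the segment from (-2, 2) to (-1, 1) (midpoint (-3/2, 3/2)).
With z = x + yi, square both sides:
(x - (-2))^2 + (y - 2)^2 = (x - (-1))^2 + (y - 1)^2
The x^2 and y^2 terms cancel: 2x + (-2)y = 2 - 8 = -6
Simplify: x - y = -3
Locus: Perpendicular bisector of the segment from (-2, 2) to (-1, 1): the line x - y = -3


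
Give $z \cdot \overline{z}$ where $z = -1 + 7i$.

z * conjugate(z) = |z|^2 = a^2 + b^2
= (-1)^2 + 7^2 = 50


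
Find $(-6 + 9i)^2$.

(a + bi)^2 = a^2 - b^2 + 2abi
= (-6)^2 - 9^2 + 2*(-6)*9i
= -45 - 108i


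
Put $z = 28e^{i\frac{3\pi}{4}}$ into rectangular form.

a = r cos θ = 28 * -sqrt(2)/2 = -14*sqrt(2)
b = r sin θ = 28 * sqrt(2)/2 = 14*sqrt(2)
z = -14*sqrt(2) + 14*sqrt(2)i


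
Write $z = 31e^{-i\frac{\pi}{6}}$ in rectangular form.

a = r cos θ = 31 * sqrt(3)/2 = 31*sqrt(3)/2
b = r sin θ = 31 * -1/2 = -31/2
z = 31*sqrt(3)/2 - (31/2)i


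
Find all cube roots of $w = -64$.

|w| = 64, arg(w) = 180°
Root modulus = 64^(1/3) = 4
Root arguments: θ_k = (180° + 360°k)/3 for k = 0, 1, ..., 2
Roots: 2 + 2*sqrt(3)i, -4, 2 - 2*sqrt(3)i


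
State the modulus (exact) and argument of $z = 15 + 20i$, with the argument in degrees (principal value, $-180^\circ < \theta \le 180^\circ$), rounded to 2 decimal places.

|z| = sqrt(15^2 + 20^2) = 25
arg(z) = arctan(b/a) = arctan(20/15) (quadrant-adjusted) = 53.13°


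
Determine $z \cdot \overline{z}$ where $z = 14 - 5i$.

z * conjugate(z) = |z|^2 = a^2 + b^2
= 14^2 + (-5)^2 = 221


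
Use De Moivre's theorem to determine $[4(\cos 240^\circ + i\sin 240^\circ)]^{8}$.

By De Moivre: z^n = r^n(cos(nθ) + i sin(nθ))
= 4^8(cos(8*240°) + i sin(8*240°))
= 65536(cos 120° + i sin 120°)
= -32768 + 32768*sqrt(3)i


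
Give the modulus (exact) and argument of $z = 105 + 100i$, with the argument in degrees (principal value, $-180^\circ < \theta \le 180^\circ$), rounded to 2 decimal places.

|z| = sqrt(105^2 + 100^2) = 145
arg(z) = arctan(b/a) = arctan(100/105) (quadrant-adjusted) = 43.60°


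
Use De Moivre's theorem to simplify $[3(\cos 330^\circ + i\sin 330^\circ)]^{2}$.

By De Moivre: z^n = r^n(cos(nθ) + i sin(nθ))
= 3^2(cos(2*330°) + i sin(2*330°))
= 9(cos 300° + i sin 300°)
= 9/2 - (9*sqrt(3)/2)i


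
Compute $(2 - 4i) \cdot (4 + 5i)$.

(a1*a2 - b1*b2) + (a1*b2 + b1*a2)i
= (8 - (-20)) + (10 + (-16))i
= 28 - 6i


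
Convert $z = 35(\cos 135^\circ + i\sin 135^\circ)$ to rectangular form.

a = r cos θ = 35 * -sqrt(2)/2 = -35*sqrt(2)/2
b = r sin θ = 35 * sqrt(2)/2 = 35*sqrt(2)/2
z = -35*sqrt(2)/2 + (35*sqrt(2)/2)i


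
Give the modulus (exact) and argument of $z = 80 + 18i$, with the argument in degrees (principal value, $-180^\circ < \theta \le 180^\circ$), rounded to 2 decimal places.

|z| = sqrt(80^2 + 18^2) = 82
arg(z) = arctan(b/a) = arctan(18/80) (quadrant-adjusted) = 12.68°


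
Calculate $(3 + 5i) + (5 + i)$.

(3 + 5) + (5 + 1)i = 8 + 6i


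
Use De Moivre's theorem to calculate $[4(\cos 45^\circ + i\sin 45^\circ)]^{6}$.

By De Moivre: z^n = r^n(cos(nθ) + i sin(nθ))
= 4^6(cos(6*45°) + i sin(6*45°))
= 4096(cos 270° + i sin 270°)
= -4096i


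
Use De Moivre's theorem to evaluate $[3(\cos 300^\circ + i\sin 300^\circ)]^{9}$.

By De Moivre: z^n = r^n(cos(nθ) + i sin(nθ))
= 3^9(cos(9*300°) + i sin(9*300°))
= 19683(cos 180° + i sin 180°)
= -19683


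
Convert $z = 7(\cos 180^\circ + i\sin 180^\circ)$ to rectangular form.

a = r cos θ = 7 * -1 = -7
b = r sin θ = 7 * 0 = 0
z = -7


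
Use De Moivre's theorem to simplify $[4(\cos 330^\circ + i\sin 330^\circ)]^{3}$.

By De Moivre: z^n = r^n(cos(nθ) + i sin(nθ))
= 4^3(cos(3*330°) + i sin(3*330°))
= 64(cos 270° + i sin 270°)
= -64i


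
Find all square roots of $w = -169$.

|w| = 169, arg(w) = 180°
Root modulus = 169^(1/2) = 13
Root arguments: θ_k = (180° + 360°k)/2 for k = 0, 1, ..., 1
Roots: 13i, -13i


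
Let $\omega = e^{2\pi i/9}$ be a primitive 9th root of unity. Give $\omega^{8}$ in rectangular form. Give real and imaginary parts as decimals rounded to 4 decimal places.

ω^8 = e^(2πi·8/9) = e^(i·16π/9)
= cos(16π/9) + i sin(16π/9)
= 0.7660 - 0.6428i


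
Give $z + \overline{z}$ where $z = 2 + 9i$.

z + conjugate(z) = (a + bi) + (a - bi) = 2a
= 2 * 2 = 4


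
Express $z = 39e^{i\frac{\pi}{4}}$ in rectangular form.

a = r cos θ = 39 * sqrt(2)/2 = 39*sqrt(2)/2
b = r sin θ = 39 * sqrt(2)/2 = 39*sqrt(2)/2
z = 39*sqrt(2)/2 + (39*sqrt(2)/2)i


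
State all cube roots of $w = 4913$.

|w| = 4913, arg(w) = 0°
Root modulus = 4913^(1/3) = 17
Root arguments: θ_k = (0° + 360°k)/3 for k = 0, 1, ..., 2
Roots: 17, -17/2 + (17*sqrt(3)/2)i, -17/2 - (17*sqrt(3)/2)i


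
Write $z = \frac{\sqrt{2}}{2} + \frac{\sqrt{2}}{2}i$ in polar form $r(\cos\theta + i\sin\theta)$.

r = |z| = sqrt(a^2 + b^2) = sqrt((sqrt(2)/2)^2 + (sqrt(2)/2)^2) = sqrt(1/2 + 1/2) = sqrt(1) = 1
θ = arctan(b/a) = arctan(0.7071/0.7071) (quadrant-adjusted) = 45°
z = 1(cos 45° + i sin 45°)


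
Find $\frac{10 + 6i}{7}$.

Divisor is real, so divide each part by 7:
= 10/7 + (6/7)i


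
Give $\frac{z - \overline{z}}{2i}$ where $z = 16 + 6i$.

z - conjugate(z) = 2bi
(z - conjugate(z))/(2i) = 2bi/(2i) = b = 6


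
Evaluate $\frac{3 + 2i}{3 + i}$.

Multiply numerator and denominator by conjugate (3 - i):
= (3 + 2i)(3 - i) / (3^2 + 1^2)
= (11 + 3i) / 10
= 11/10 + (3/10)i


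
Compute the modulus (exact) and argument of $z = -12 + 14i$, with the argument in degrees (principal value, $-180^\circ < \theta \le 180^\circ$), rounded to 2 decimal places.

|z| = sqrt((-12)^2 + 14^2) = sqrt(340)
arg(z) = arctan(b/a) = arctan(14/-12) (quadrant-adjusted) = 130.60°


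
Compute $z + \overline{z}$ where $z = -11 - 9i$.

z + conjugate(z) = (a + bi) + (a - bi) = 2a
= 2 * (-11) = -22


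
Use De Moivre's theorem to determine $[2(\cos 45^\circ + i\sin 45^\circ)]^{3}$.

By De Moivre: z^n = r^n(cos(nθ) + i sin(nθ))
= 2^3(cos(3*45°) + i sin(3*45°))
= 8(cos 135° + i sin 135°)
= -4*sqrt(2) + 4*sqrt(2)i


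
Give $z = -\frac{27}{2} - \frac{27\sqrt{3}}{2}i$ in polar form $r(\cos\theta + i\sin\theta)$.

r = |z| = sqrt(a^2 + b^2) = sqrt((-27/2)^2 + (-27*sqrt(3)/2)^2) = sqrt(729/4 + 2187/4) = sqrt(729) = 27
θ = arctan(b/a) = arctan(-23.3827/-13.5) (quadrant-adjusted) = 240°
z = 27(cos 240° + i sin 240°)


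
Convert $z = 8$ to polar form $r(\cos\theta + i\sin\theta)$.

r = |z| = sqrt(a^2 + b^2) = sqrt((8)^2 + (0)^2) = sqrt(64 + 0) = sqrt(64) = 8
b = 0 and a > 0, so z lies on the positive real axis: θ = 0°
z = 8(cos 0° + i sin 0°)


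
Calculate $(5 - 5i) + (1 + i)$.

(5 + 1) + (-5 + 1)i = 6 - 4i


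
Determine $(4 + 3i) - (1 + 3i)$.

(4 - 1) + (3 - 3)i = 3


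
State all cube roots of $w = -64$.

|w| = 64, arg(w) = 180°
Root modulus = 64^(1/3) = 4
Root arguments: θ_k = (180° + 360°k)/3 for k = 0, 1, ..., 2
Roots: 2 + 2*sqrt(3)i, -4, 2 - 2*sqrt(3)i


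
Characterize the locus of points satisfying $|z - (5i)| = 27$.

|z - z0| = r describes a circle centered at z0 with radius r
Here z0 = 5i and r = 27
Locus: Circle centered at (0, 5) with radius 27


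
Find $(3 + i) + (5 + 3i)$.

(3 + 5) + (1 + 3)i = 8 + 4i


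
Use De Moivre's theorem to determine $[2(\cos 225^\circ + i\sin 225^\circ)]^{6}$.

By De Moivre: z^n = r^n(cos(nθ) + i sin(nθ))
= 2^6(cos(6*225°) + i sin(6*225°))
= 64(cos 270° + i sin 270°)
= -64i


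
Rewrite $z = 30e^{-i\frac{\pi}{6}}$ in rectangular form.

a = r cos θ = 30 * sqrt(3)/2 = 15*sqrt(3)
b = r sin θ = 30 * -1/2 = -15
z = 15*sqrt(3) - 15i


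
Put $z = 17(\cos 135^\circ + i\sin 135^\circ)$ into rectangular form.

a = r cos θ = 17 * -sqrt(2)/2 = -17*sqrt(2)/2
b = r sin θ = 17 * sqrt(2)/2 = 17*sqrt(2)/2
z = -17*sqrt(2)/2 + (17*sqrt(2)/2)i


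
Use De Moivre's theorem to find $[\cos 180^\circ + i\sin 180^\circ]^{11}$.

By De Moivre: z^n = r^n(cos(nθ) + i sin(nθ))
= 1^11(cos(11*180°) + i sin(11*180°))
= 1(cos 180° + i sin 180°)
= -1


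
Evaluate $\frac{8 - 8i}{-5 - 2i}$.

Multiply numerator and denominator by conjugate (-5 + 2i):
= (8 - 8i)(-5 + 2i) / ((-5)^2 + (-2)^2)
= (-24 + 56i) / 29
= -24/29 + (56/29)i


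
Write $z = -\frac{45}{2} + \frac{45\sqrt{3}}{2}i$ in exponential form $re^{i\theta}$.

r = |z| = sqrt((-45/2)^2 + (45*sqrt(3)/2)^2) = sqrt(2025/4 + 6075/4) = sqrt(2025) = 45
θ = arctan(b/a) = arctan(38.9711/-22.5) (quadrant-adjusted) = 120° = 2π/3
z = 45e^(i*2π/3)


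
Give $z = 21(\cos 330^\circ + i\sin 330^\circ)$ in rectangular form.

a = r cos θ = 21 * sqrt(3)/2 = 21*sqrt(3)/2
b = r sin θ = 21 * -1/2 = -21/2
z = 21*sqrt(3)/2 - (21/2)i


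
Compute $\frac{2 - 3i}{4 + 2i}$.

Multiply numerator and denominator by conjugate (4 - 2i):
= (2 - 3i)(4 - 2i) / (4^2 + 2^2)
= (2 - 16i) / 20
Divide through by 2: (1 - 8i) / 10
= 1/10 - (4/5)i


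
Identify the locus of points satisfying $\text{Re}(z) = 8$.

Re(z) = x where z = x + yi; the equation x = 8 is satisfied by all points with that x-coordinate
Locus: Vertical line x = 8


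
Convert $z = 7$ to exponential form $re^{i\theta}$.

r = |z| = sqrt((7)^2 + (0)^2) = sqrt(49 + 0) = sqrt(49) = 7
b = 0 and a > 0, so z lies on the positive real axis: θ = 0
z = 7e^(i*0) = 7


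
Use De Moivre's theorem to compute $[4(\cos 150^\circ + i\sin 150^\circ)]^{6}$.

By De Moivre: z^n = r^n(cos(nθ) + i sin(nθ))
= 4^6(cos(6*150°) + i sin(6*150°))
= 4096(cos 180° + i sin 180°)
= -4096


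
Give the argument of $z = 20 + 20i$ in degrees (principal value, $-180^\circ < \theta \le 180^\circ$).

θ = arctan(b/a) = arctan(20/20) (quadrant-adjusted) = 45°


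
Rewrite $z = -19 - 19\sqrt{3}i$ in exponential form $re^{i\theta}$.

r = |z| = sqrt((-19)^2 + (-19*sqrt(3))^2) = sqrt(361 + 1083) = sqrt(1444) = 38
θ = arctan(b/a) = arctan(-32.909/-19) (quadrant-adjusted) = 240° = 4π/3
z = 38e^(i*4π/3)


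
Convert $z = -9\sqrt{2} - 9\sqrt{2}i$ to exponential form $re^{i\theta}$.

r = |z| = sqrt((-9*sqrt(2))^2 + (-9*sqrt(2))^2) = sqrt(162 + 162) = sqrt(324) = 18
θ = arctan(b/a) = arctan(-12.7279/-12.7279) (quadrant-adjusted) = -135° = -3π/4
z = 18e^(-i*3π/4)


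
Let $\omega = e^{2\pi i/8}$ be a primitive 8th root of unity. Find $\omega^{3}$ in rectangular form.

ω^3 = e^(2πi·3/8) = e^(i·3π/4)
= cos(3π/4) + i sin(3π/4)
= -sqrt(2)/2 + (sqrt(2)/2)i


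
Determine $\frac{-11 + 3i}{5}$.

Divisor is real, so divide each part by 5:
= -11/5 + (3/5)i


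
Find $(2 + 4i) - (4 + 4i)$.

(2 - 4) + (4 - 4)i = -2


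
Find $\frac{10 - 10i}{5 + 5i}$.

Multiply numerator and denominator by conjugate (5 - 5i):
= (10 - 10i)(5 - 5i) / (5^2 + 5^2)
= (-100i) / 50
= -2i


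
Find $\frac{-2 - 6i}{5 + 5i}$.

Multiply numerator and denominator by conjugate (5 - 5i):
= (-2 - 6i)(5 - 5i) / (5^2 + 5^2)
= (-40 - 20i) / 50
Divide through by 10: (-4 - 2i) / 5
= -4/5 - (2/5)i


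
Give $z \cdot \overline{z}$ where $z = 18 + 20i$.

z * conjugate(z) = |z|^2 = a^2 + b^2
= 18^2 + 20^2 = 724


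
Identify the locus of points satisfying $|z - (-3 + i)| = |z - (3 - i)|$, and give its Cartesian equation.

|z - z1| = |z - z2| means z is equidistant from z1 and z2,
i.e. the perpendicular bisector of the segment from (-3, 1) to (3, -1) (midpoint (0, 0)).
With z = x + yi, square both sides:
(x - (-3))^2 + (y - 1)^2 = (x - 3)^2 + (y - (-1))^2
The x^2 and y^2 terms cancel: 12x + (-4)y = 10 - 10 = 0
Simplify: 3x - y = 0
Locus: Perpendicular bisector of the segment from (-3, 1) to (3, -1): the line 3x - y = 0


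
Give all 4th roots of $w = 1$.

|w| = 1, arg(w) = 0°
Root modulus = 1^(1/4) = 1
Root arguments: θ_k = (0° + 360°k)/4 for k = 0, 1, ..., 3
Roots: 1, i, -1, -i


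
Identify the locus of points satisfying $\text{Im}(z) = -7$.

Im(z) = y where z = x + yi; the equation y = -7 is satisfied by all points with that y-coordinate
Locus: Horizontal line y = -7


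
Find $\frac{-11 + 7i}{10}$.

Divisor is real, so divide each part by 10:
= -11/10 + (7/10)i


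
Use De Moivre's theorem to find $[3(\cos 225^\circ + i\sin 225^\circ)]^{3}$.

By De Moivre: z^n = r^n(cos(nθ) + i sin(nθ))
= 3^3(cos(3*225°) + i sin(3*225°))
= 27(cos 315° + i sin 315°)
= 27*sqrt(2)/2 - (27*sqrt(2)/2)i


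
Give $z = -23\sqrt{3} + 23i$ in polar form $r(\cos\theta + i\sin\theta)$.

r = |z| = sqrt(a^2 + b^2) = sqrt((-23*sqrt(3))^2 + (23)^2) = sqrt(1587 + 529) = sqrt(2116) = 46
θ = arctan(b/a) = arctan(23/-39.8372) (quadrant-adjusted) = 150°
z = 46(cos 150° + i sin 150°)


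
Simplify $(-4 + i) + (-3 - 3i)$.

(-4 + (-3)) + (1 + (-3))i = -7 - 2i


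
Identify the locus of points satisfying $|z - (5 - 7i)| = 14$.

|z - z0| = r describes a circle centered at z0 with radius r
Here z0 = 5 - 7i and r = 14
Locus: Circle centered at (5, -7) with radius 14


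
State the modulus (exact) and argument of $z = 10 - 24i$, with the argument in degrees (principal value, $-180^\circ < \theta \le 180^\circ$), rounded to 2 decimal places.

|z| = sqrt(10^2 + (-24)^2) = 26
arg(z) = arctan(b/a) = arctan(-24/10) (quadrant-adjusted) = -67.38°


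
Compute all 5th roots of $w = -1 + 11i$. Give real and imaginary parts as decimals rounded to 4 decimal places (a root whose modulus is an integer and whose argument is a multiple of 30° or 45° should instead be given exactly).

|w| = sqrt(122) ≈ 11.045361, arg(w) ≈ 95.194429°
Root modulus = sqrt(122)^(1/5) ≈ 1.616724
Root arguments: θ_k = (arg(w) + 360°k)/5 for k = 0, 1, ..., 4
Compute each root as (root modulus)(cos θ_k + i sin θ_k) using full-precision intermediates, then round to 4 decimal places.
Roots: 1.5283 + 0.5274i, -0.0293 + 1.6165i, -1.5464 + 0.4716i, -0.9264 - 1.3250i, 0.9738 - 1.2905i


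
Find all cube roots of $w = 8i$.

|w| = 8, arg(w) = 90°
Root modulus = 8^(1/3) = 2
Root arguments: θ_k = (90° + 360°k)/3 for k = 0, 1, ..., 2
Roots: sqrt(3) + i, -sqrt(3) + i, -2i


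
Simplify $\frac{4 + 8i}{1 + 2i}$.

Multiply numerator and denominator by conjugate (1 - 2i):
= (4 + 8i)(1 - 2i) / (1^2 + 2^2)
= (20) / 5
= 4


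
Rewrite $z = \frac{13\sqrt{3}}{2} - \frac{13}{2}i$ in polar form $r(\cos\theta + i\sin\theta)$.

r = |z| = sqrt(a^2 + b^2) = sqrt((13*sqrt(3)/2)^2 + (-13/2)^2) = sqrt(507/4 + 169/4) = sqrt(169) = 13
θ = arctan(b/a) = arctan(-6.5/11.2583) (quadrant-adjusted) = 330°
z = 13(cos 330° + i sin 330°)


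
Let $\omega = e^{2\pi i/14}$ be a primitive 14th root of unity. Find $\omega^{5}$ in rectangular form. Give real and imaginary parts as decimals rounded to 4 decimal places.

ω^5 = e^(2πi·5/14) = e^(i·5π/7)
= cos(5π/7) + i sin(5π/7)
= -0.6235 + 0.7818i


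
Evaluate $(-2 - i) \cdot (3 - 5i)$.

(a1*a2 - b1*b2) + (a1*b2 + b1*a2)i
= (-6 - 5) + (10 + (-3))i
= -11 + 7i


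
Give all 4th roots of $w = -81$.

|w| = 81, arg(w) = 180°
Root modulus = 81^(1/4) = 3
Root arguments: θ_k = (180° + 360°k)/4 for k = 0, 1, ..., 3
Roots: 3*sqrt(2)/2 + (3*sqrt(2)/2)i, -3*sqrt(2)/2 + (3*sqrt(2)/2)i, -3*sqrt(2)/2 - (3*sqrt(2)/2)i, 3*sqrt(2)/2 - (3*sqrt(2)/2)i


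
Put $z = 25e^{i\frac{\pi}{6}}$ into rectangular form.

a = r cos θ = 25 * sqrt(3)/2 = 25*sqrt(3)/2
b = r sin θ = 25 * 1/2 = 25/2
z = 25*sqrt(3)/2 + (25/2)i


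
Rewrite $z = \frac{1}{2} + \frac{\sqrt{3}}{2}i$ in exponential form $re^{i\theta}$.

r = |z| = sqrt((1/2)^2 + (sqrt(3)/2)^2) = sqrt(1/4 + 3/4) = sqrt(1) = 1
θ = arctan(b/a) = arctan(0.866/0.5) (quadrant-adjusted) = 60° = π/3
z = 1e^(i*π/3)


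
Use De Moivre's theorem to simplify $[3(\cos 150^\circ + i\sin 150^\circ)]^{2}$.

By De Moivre: z^n = r^n(cos(nθ) + i sin(nθ))
= 3^2(cos(2*150°) + i sin(2*150°))
= 9(cos 300° + i sin 300°)
= 9/2 - (9*sqrt(3)/2)i


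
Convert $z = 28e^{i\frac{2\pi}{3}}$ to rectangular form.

a = r cos θ = 28 * -1/2 = -14
b = r sin θ = 28 * sqrt(3)/2 = 14*sqrt(3)
z = -14 + 14*sqrt(3)i


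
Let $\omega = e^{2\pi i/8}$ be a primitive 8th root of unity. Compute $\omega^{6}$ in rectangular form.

ω^6 = e^(2πi·6/8) = e^(i·3π/2)
= cos(3π/2) + i sin(3π/2)
= -i


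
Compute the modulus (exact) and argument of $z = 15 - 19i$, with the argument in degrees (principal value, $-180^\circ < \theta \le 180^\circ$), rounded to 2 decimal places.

|z| = sqrt(15^2 + (-19)^2) = sqrt(586)
arg(z) = arctan(b/a) = arctan(-19/15) (quadrant-adjusted) = -51.71°


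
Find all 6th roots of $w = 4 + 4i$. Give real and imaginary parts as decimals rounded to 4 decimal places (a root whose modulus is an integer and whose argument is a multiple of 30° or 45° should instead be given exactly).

|w| = sqrt(32) ≈ 5.656854, arg(w) = 45°
Root modulus = sqrt(32)^(1/6) ≈ 1.334840
Root arguments: θ_k = (45° + 360°k)/6 for k = 0, 1, ..., 5
Compute each root as (root modulus)(cos θ_k + i sin θ_k) using full-precision intermediates, then round to 4 decimal places.
Roots: 1.3234 + 0.1742i, 0.5108 + 1.2332i, -0.8126 + 1.0590i, -1.3234 - 0.1742i, -0.5108 - 1.2332i, 0.8126 - 1.0590i


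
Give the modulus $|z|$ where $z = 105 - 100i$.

|z| = sqrt(a^2 + b^2) = sqrt(105^2 + (-100)^2) = sqrt(21025) = 145


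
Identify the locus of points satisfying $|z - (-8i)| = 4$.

|z - z0| = r describes a circle centered at z0 with radius r
Here z0 = -8i and r = 4
Locus: Circle centered at (0, -8) with radius 4


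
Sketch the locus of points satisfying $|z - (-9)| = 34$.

|z - z0| = r describes a circle centered at z0 with radius r
Here z0 = -9 and r = 34
Locus: Circle centered at (-9, 0) with radius 34


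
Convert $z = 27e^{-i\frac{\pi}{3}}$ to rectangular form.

a = r cos θ = 27 * 1/2 = 27/2
b = r sin θ = 27 * -sqrt(3)/2 = -27*sqrt(3)/2
z = 27/2 - (27*sqrt(3)/2)i


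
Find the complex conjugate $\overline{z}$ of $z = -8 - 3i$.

If z = a + bi, then conjugate(z) = a - bi
conjugate(-8 - 3i) = -8 + 3i


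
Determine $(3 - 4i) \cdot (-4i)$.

(a1*a2 - b1*b2) + (a1*b2 + b1*a2)i
= (0 - 16) + (-12 + 0)i
= -16 - 12i


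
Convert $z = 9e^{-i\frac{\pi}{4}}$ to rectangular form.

a = r cos θ = 9 * sqrt(2)/2 = 9*sqrt(2)/2
b = r sin θ = 9 * -sqrt(2)/2 = -9*sqrt(2)/2
z = 9*sqrt(2)/2 - (9*sqrt(2)/2)i


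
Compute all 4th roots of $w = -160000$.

|w| = 160000, arg(w) = 180°
Root modulus = 160000^(1/4) = 20
Root arguments: θ_k = (180° + 360°k)/4 for k = 0, 1, ..., 3
Roots: 10*sqrt(2) + 10*sqrt(2)i, -10*sqrt(2) + 10*sqrt(2)i, -10*sqrt(2) - 10*sqrt(2)i, 10*sqrt(2) - 10*sqrt(2)i


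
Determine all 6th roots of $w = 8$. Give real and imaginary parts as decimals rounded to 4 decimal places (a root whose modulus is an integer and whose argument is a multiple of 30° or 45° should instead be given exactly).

|w| = 8, arg(w) = 0°
Root modulus = 8^(1/6) ≈ 1.414214
Root arguments: θ_k = (0° + 360°k)/6 for k = 0, 1, ..., 5
Compute each root as (root modulus)(cos θ_k + i sin θ_k) using full-precision intermediates, then round to 4 decimal places.
Roots: 1.4142, 0.7071 + 1.2247i, -0.7071 + 1.2247i, -1.4142, -0.7071 - 1.2247i, 0.7071 - 1.2247i


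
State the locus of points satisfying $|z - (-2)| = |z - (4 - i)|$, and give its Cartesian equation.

|z - z1| = |z - z2| means z is equidistant from z1 and z2,
i.e. the perpendicular bisector of the segment from (-2, 0) to (4, -1) (midpoint (1, -1/2)).
With z = x + yi, square both sides:
(x - (-2))^2 + (y - 0)^2 = (x - 4)^2 + (y - (-1))^2
The x^2 and y^2 terms cancel: 12x + (-2)y = 17 - 4 = 13
Simplify: 12x - 2y = 13
Locus: Perpendicular bisector of the segment from (-2, 0) to (4, -1): the line 12x - 2y = 13


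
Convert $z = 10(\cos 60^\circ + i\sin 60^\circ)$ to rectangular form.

a = r cos θ = 10 * 1/2 = 5
b = r sin θ = 10 * sqrt(3)/2 = 5*sqrt(3)
z = 5 + 5*sqrt(3)i


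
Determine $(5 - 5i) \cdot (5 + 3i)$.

(a1*a2 - b1*b2) + (a1*b2 + b1*a2)i
= (25 - (-15)) + (15 + (-25))i
= 40 - 10i


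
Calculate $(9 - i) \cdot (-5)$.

(a1*a2 - b1*b2) + (a1*b2 + b1*a2)i
= (-45 - 0) + (0 + 5)i
= -45 + 5i


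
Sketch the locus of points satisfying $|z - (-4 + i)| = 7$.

|z - z0| = r describes a circle centered at z0 with radius r
Here z0 = -4 + i and r = 7
Locus: Circle centered at (-4, 1) with radius 7


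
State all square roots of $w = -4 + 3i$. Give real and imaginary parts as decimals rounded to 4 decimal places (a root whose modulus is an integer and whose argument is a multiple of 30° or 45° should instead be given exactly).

|w| = 5, arg(w) ≈ 143.130102°
Root modulus = 5^(1/2) ≈ 2.236068
Root arguments: θ_k = (arg(w) + 360°k)/2 for k = 0, 1, ..., 1
Compute each root as (root modulus)(cos θ_k + i sin θ_k) using full-precision intermediates, then round to 4 decimal places.
Roots: 0.7071 + 2.1213i, -0.7071 - 2.1213i


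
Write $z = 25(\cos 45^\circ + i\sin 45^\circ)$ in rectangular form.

a = r cos θ = 25 * sqrt(2)/2 = 25*sqrt(2)/2
b = r sin θ = 25 * sqrt(2)/2 = 25*sqrt(2)/2
z = 25*sqrt(2)/2 + (25*sqrt(2)/2)i


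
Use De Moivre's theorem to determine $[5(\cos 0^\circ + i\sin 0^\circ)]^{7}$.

By De Moivre: z^n = r^n(cos(nθ) + i sin(nθ))
= 5^7(cos(7*0°) + i sin(7*0°))
= 78125(cos 0° + i sin 0°)
= 78125


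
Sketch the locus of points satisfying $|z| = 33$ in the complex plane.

|z| = 33 means sqrt(x^2 + y^2) = 33
This is a circle of radius 33 centered at the origin


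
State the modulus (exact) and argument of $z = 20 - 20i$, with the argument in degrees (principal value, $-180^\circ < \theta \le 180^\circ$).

|z| = sqrt(20^2 + (-20)^2) = sqrt(800)
arg(z) = arctan(b/a) = arctan(-20/20) (quadrant-adjusted) = -45°


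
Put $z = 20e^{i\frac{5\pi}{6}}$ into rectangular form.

a = r cos θ = 20 * -sqrt(3)/2 = -10*sqrt(3)
b = r sin θ = 20 * 1/2 = 10
z = -10*sqrt(3) + 10i


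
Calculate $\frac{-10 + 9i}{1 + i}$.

Multiply numerator and denominator by conjugate (1 - i):
= (-10 + 9i)(1 - i) / (1^2 + 1^2)
= (-1 + 19i) / 2
= -1/2 + (19/2)i


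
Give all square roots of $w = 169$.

|w| = 169, arg(w) = 0°
Root modulus = 169^(1/2) = 13
Root arguments: θ_k = (0° + 360°k)/2 for k = 0, 1, ..., 1
Roots: 13, -13


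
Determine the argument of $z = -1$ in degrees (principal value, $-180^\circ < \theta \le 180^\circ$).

b = 0 and a < 0, so z lies on the negative real axis: θ = 180°


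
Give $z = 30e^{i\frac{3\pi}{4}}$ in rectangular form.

a = r cos θ = 30 * -sqrt(2)/2 = -15*sqrt(2)
b = r sin θ = 30 * sqrt(2)/2 = 15*sqrt(2)
z = -15*sqrt(2) + 15*sqrt(2)i


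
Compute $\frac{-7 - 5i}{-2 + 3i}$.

Multiply numerator and denominator by conjugate (-2 - 3i):
= (-7 - 5i)(-2 - 3i) / ((-2)^2 + 3^2)
= (-1 + 31i) / 13
= -1/13 + (31/13)i


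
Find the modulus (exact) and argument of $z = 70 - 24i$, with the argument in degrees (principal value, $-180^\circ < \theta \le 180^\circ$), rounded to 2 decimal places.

|z| = sqrt(70^2 + (-24)^2) = 74
arg(z) = arctan(b/a) = arctan(-24/70) (quadrant-adjusted) = -18.92°


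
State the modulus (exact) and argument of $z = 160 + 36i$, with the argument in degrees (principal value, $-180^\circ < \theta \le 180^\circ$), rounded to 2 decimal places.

|z| = sqrt(160^2 + 36^2) = 164
arg(z) = arctan(b/a) = arctan(36/160) (quadrant-adjusted) = 12.68°


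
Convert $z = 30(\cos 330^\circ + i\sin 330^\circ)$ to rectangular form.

a = r cos θ = 30 * sqrt(3)/2 = 15*sqrt(3)
b = r sin θ = 30 * -1/2 = -15
z = 15*sqrt(3) - 15i


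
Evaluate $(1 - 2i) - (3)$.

(1 - 3) + (-2 - 0)i = -2 - 2i


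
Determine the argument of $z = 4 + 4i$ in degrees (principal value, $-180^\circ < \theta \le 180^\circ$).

θ = arctan(b/a) = arctan(4/4) (quadrant-adjusted) = 45°


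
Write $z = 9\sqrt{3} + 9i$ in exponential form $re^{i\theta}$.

r = |z| = sqrt((9*sqrt(3))^2 + (9)^2) = sqrt(243 + 81) = sqrt(324) = 18
θ = arctan(b/a) = arctan(9/15.5885) (quadrant-adjusted) = 30° = π/6
z = 18e^(i*π/6)


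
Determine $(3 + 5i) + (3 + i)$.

(3 + 3) + (5 + 1)i = 6 + 6i


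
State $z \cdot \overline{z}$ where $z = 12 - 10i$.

z * conjugate(z) = |z|^2 = a^2 + b^2
= 12^2 + (-10)^2 = 244


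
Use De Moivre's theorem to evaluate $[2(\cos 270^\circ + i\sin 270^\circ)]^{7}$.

By De Moivre: z^n = r^n(cos(nθ) + i sin(nθ))
= 2^7(cos(7*270°) + i sin(7*270°))
= 128(cos 90° + i sin 90°)
= 128i


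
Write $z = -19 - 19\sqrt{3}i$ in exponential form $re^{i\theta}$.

r = |z| = sqrt((-19)^2 + (-19*sqrt(3))^2) = sqrt(361 + 1083) = sqrt(1444) = 38
θ = arctan(b/a) = arctan(-32.909/-19) (quadrant-adjusted) = -120° = -2π/3
z = 38e^(-i*2π/3)


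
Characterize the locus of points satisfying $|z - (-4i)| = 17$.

|z - z0| = r describes a circle centered at z0 with radius r
Here z0 = -4i and r = 17
Locus: Circle centered at (0, -4) with radius 17


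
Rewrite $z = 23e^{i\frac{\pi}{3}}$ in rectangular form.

a = r cos θ = 23 * 1/2 = 23/2
b = r sin θ = 23 * sqrt(3)/2 = 23*sqrt(3)/2
z = 23/2 + (23*sqrt(3)/2)i


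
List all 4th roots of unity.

ω_k = e^(2πik/4) = cos(2πk/4) + i sin(2πk/4) for k = 0, 1, ..., 3
Roots: 1, i, -1, -i


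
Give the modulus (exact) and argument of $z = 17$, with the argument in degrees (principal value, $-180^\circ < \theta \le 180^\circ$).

|z| = sqrt(17^2 + 0^2) = 17
b = 0 and a > 0, so z lies on the positive real axis: arg(z) = 0°


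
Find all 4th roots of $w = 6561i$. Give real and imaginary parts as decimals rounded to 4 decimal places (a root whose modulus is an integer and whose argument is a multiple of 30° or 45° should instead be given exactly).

|w| = 6561, arg(w) = 90°
Root modulus = 6561^(1/4) = 9
Root arguments: θ_k = (90° + 360°k)/4 for k = 0, 1, ..., 3
Compute each root as (root modulus)(cos θ_k + i sin θ_k) using full-precision intermediates, then round to 4 decimal places.
Roots: 8.3149 + 3.4442i, -3.4442 + 8.3149i, -8.3149 - 3.4442i, 3.4442 - 8.3149i


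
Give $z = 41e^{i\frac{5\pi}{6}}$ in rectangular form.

a = r cos θ = 41 * -sqrt(3)/2 = -41*sqrt(3)/2
b = r sin θ = 41 * 1/2 = 41/2
z = -41*sqrt(3)/2 + (41/2)i


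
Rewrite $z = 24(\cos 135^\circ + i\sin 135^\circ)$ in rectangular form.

a = r cos θ = 24 * -sqrt(2)/2 = -12*sqrt(2)
b = r sin θ = 24 * sqrt(2)/2 = 12*sqrt(2)
z = -12*sqrt(2) + 12*sqrt(2)i


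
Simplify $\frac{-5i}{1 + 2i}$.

Multiply numerator and denominator by conjugate (1 - 2i):
= (-5i)(1 - 2i) / (1^2 + 2^2)
= (-10 - 5i) / 5
= -2 - i


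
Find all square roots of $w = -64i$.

|w| = 64, arg(w) = 270°
Root modulus = 64^(1/2) = 8
Root arguments: θ_k = (270° + 360°k)/2 for k = 0, 1, ..., 1
Roots: -4*sqrt(2) + 4*sqrt(2)i, 4*sqrt(2) - 4*sqrt(2)i


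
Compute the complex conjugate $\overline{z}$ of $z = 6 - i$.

If z = a + bi, then conjugate(z) = a - bi
conjugate(6 - i) = 6 + i


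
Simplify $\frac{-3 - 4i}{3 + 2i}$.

Multiply numerator and denominator by conjugate (3 - 2i):
= (-3 - 4i)(3 - 2i) / (3^2 + 2^2)
= (-17 - 6i) / 13
= -17/13 - (6/13)i


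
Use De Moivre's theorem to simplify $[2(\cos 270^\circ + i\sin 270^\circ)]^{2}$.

By De Moivre: z^n = r^n(cos(nθ) + i sin(nθ))
= 2^2(cos(2*270°) + i sin(2*270°))
= 4(cos 180° + i sin 180°)
= -4


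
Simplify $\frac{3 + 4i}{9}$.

Divisor is real, so divide each part by 9:
= 1/3 + (4/9)i


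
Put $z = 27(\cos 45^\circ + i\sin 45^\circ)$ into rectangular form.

a = r cos θ = 27 * sqrt(2)/2 = 27*sqrt(2)/2
b = r sin θ = 27 * sqrt(2)/2 = 27*sqrt(2)/2
z = 27*sqrt(2)/2 + (27*sqrt(2)/2)i


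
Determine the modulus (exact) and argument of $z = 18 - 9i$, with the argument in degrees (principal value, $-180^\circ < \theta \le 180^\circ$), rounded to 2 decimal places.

|z| = sqrt(18^2 + (-9)^2) = sqrt(405)
arg(z) = arctan(b/a) = arctan(-9/18) (quadrant-adjusted) = -26.57°


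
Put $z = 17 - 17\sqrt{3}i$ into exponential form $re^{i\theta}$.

r = |z| = sqrt((17)^2 + (-17*sqrt(3))^2) = sqrt(289 + 867) = sqrt(1156) = 34
θ = arctan(b/a) = arctan(-29.4449/17) (quadrant-adjusted) = -60° = -π/3
z = 34e^(-i*π/3)


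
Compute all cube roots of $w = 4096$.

|w| = 4096, arg(w) = 0°
Root modulus = 4096^(1/3) = 16
Root arguments: θ_k = (0° + 360°k)/3 for k = 0, 1, ..., 2
Roots: 16, -8 + 8*sqrt(3)i, -8 - 8*sqrt(3)i


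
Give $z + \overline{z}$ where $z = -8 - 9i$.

z + conjugate(z) = (a + bi) + (a - bi) = 2a
= 2 * (-8) = -16


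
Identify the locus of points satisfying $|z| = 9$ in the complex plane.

|z| = 9 means sqrt(x^2 + y^2) = 9
This is a circle of radius 9 centered at the origin


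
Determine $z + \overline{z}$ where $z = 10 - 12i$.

z + conjugate(z) = (a + bi) + (a - bi) = 2a
= 2 * 10 = 20


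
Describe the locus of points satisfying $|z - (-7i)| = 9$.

|z - z0| = r describes a circle centered at z0 with radius r
Here z0 = -7i and r = 9
Locus: Circle centered at (0, -7) with radius 9
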